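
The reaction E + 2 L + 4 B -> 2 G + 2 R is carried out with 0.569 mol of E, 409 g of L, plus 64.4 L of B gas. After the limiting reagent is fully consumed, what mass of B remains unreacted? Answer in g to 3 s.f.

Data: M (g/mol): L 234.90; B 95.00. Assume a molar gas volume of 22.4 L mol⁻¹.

n(E) = 0.5690 mol
n(L) = 409.0 / 234.90 = 1.741 mol
n(B) = 64.40 / 22.4 = 2.875 mol
n/ν → E: 0.5690, L: 0.8705, B: 0.7188; E is limiting.
B consumed = (4/1) × 0.5690 = 2.276 mol
B remaining = 2.875 − 2.276 = 0.5990 mol
mass = 0.5990 × 95.00 = 56.91 g

56.9 g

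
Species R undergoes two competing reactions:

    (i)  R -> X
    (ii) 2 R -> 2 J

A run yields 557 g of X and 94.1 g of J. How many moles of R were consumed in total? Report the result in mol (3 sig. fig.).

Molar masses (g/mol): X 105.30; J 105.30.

n(X) = 557 / 105.30 = 5.290 mol
n(J) = 94.1 / 105.30 = 0.8936 mol
n(R) via (i) = (1/1)×5.290 = 5.290 mol
n(R) via (ii) = (2/2)×0.8936 = 0.8936 mol
total n(R) = 5.290 + 0.8936 = 6.184 mol

6.18 mol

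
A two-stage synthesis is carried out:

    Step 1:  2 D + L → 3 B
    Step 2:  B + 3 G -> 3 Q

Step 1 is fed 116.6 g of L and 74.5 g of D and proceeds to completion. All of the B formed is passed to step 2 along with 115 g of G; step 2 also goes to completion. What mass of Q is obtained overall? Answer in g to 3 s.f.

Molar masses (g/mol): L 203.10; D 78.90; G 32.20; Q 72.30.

Step 1:
n(L) = 116.6 / 203.10 = 0.5741 mol
n(D) = 74.50 / 78.90 = 0.9442 mol
n/ν for L = 0.5741/1 = 0.5741
n/ν for D = 0.9442/2 = 0.4721
Smallest n/ν is D → limiting reagent.
n(B) produced = (3/2) × 0.9442 = 1.416 mol
Step 2:
n(B) available = 1.416 mol
n(G) = 115.0 / 32.20 = 3.571 mol
n/ν for B = 1.416/1 = 1.416
n/ν for G = 3.571/3 = 1.190
Smallest n/ν is G → limiting reagent.
n(Q) = (3/3) × 3.571 = 3.571 mol
mass = 3.571 × 72.30 = 258.2 g

258 g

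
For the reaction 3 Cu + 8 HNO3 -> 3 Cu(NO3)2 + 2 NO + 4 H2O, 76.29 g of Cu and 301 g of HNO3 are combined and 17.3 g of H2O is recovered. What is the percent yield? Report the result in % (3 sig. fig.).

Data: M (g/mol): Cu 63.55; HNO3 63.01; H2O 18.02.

60.0 %

n(Cu) = 76.29 / 63.55 = 1.200 mol
n(HNO3) = 301.0 / 63.01 = 4.777 mol
n/ν for Cu = 1.200/3 = 0.4000
n/ν for HNO3 = 4.777/8 = 0.5971
Smallest n/ν is Cu → limiting reagent.
theoretical n(H2O) = (4/3) × 1.200 = 1.600 mol → 28.83 g
% yield = 17.3 / 28.83 × 100 = 60.01 %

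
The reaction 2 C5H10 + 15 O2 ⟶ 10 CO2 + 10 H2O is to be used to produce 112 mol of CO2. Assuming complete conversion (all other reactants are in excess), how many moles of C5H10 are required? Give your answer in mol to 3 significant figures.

n(CO2) = 112.0 mol
n(C5H10) = (2/10) × 112.0 = 22.40 mol

22.4 mol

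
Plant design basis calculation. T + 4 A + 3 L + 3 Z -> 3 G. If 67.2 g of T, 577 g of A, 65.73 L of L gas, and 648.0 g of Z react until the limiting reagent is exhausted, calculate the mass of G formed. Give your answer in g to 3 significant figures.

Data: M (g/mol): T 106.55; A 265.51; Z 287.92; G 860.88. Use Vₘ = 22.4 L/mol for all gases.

n(T) = 67.20 / 106.55 = 0.6307 mol
n(A) = 577.0 / 265.51 = 2.173 mol
n(L) = 65.73 / 22.4 = 2.934 mol
n(Z) = 648.0 / 287.92 = 2.251 mol
n/ν → T: 0.6307, A: 0.5433, L: 0.9780, Z: 0.7503; A is limiting.
n(G) = (3/4) × 2.173 = 1.630 mol
mass = 1.630 × 860.88 = 1403 g

1400 g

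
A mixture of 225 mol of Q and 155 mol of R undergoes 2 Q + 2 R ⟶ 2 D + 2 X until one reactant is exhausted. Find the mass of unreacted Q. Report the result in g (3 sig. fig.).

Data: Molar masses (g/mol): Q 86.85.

n(Q) = 225.0 mol
n(R) = 155.0 mol
n/ν → Q: 112.5, R: 77.50; R is limiting.
Q consumed = (2/2) × 155.0 = 155.0 mol
Q remaining = 225.0 − 155.0 = 70.00 mol
mass = 70.00 × 86.85 = 6080 g

6080 g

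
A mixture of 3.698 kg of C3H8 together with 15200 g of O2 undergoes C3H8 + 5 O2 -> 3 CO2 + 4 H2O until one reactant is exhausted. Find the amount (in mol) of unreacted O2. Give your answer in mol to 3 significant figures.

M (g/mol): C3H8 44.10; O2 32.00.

n(C3H8) = 3.698×1000 / 44.10 = 83.85 mol
n(O2) = 15200 / 32.00 = 475.0 mol
n/ν for C3H8 = 83.85/1 = 83.85
n/ν for O2 = 475.0/5 = 95.00
Smallest n/ν is C3H8 → limiting reagent.
O2 consumed = (5/1) × 83.85 = 419.3 mol
O2 remaining = 475.0 − 419.3 = 55.70 mol

55.7 mol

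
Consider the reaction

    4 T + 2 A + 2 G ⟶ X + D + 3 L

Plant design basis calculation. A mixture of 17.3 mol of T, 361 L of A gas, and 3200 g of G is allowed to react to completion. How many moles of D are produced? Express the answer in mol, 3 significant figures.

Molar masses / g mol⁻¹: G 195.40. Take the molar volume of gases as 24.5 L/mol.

n(T) = 17.30 mol
n(A) = 361.0 / 24.5 = 14.73 mol
n(G) = 3200 / 195.40 = 16.38 mol
n/ν for T = 17.30/4 = 4.325
n/ν for A = 14.73/2 = 7.365
n/ν for G = 16.38/2 = 8.190
Smallest n/ν is T → limiting reagent.
n(D) = (1/4) × 17.30 = 4.325 mol

4.33 mol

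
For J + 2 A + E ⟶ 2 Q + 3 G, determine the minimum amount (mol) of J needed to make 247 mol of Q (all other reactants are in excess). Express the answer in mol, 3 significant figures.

n(Q) = 247.0 mol
n(J) = (1/2) × 247.0 = 123.5 mol

124 mol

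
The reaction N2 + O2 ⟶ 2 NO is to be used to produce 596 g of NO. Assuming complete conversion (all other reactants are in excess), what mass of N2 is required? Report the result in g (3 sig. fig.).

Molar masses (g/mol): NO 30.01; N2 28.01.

278 g

n(NO) = 596 / 30.01 = 19.86 mol
n(N2) = (1/2) × 19.86 = 9.930 mol
mass = 9.930 × 28.01 = 278.1 g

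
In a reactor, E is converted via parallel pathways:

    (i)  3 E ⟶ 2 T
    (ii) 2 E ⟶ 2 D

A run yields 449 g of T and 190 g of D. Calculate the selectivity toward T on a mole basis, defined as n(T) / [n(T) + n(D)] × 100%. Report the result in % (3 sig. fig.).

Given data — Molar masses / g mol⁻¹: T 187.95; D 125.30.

n(T) = 449 / 187.95 = 2.389 mol
n(D) = 190 / 125.30 = 1.516 mol
selectivity = 2.389/(2.389+1.516) × 100 = 61.18 %

61.2 %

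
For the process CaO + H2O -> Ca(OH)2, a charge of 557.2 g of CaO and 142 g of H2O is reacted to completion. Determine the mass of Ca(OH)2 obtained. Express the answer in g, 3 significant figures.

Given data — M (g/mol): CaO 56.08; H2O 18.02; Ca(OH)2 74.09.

n(CaO) = 557.2 / 56.08 = 9.936 mol
n(H2O) = 142.0 / 18.02 = 7.880 mol
n/ν → CaO: 9.936, H2O: 7.880; H2O is limiting.
n(Ca(OH)2) = (1/1) × 7.880 = 7.880 mol
mass = 7.880 × 74.09 = 583.8 g

584 g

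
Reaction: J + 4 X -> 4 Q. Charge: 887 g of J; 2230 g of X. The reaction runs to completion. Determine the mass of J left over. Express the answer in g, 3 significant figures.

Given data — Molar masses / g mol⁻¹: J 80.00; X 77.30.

n(J) = 887.0 / 80.00 = 11.09 mol
n(X) = 2230 / 77.30 = 28.85 mol
n/ν for J = 11.09/1 = 11.09
n/ν for X = 28.85/4 = 7.213
Smallest n/ν is X → limiting reagent.
J consumed = (1/4) × 28.85 = 7.213 mol
J remaining = 11.09 − 7.213 = 3.877 mol
mass = 3.877 × 80.00 = 310.2 g

310 g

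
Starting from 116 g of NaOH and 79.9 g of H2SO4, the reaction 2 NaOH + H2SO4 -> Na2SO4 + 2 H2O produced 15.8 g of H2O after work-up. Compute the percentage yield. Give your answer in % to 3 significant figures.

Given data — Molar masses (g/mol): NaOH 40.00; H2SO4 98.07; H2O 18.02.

n(NaOH) = 116.0 / 40.00 = 2.900 mol
n(H2SO4) = 79.90 / 98.07 = 0.8147 mol
n/ν → NaOH: 1.450, H2SO4: 0.8147; H2SO4 is limiting.
theoretical n(H2O) = (2/1) × 0.8147 = 1.629 mol → 29.35 g
% yield = 15.8 / 29.35 × 100 = 53.83 %

53.8 %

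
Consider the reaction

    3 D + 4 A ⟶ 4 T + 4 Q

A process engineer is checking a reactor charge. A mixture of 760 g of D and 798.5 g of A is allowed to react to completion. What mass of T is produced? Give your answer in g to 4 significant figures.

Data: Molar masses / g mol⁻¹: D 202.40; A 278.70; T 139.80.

n(D) = 760.0 / 202.40 = 3.755 mol
n(A) = 798.5 / 278.70 = 2.865 mol
n/ν → D: 1.252, A: 0.7163; A is limiting.
n(T) = (4/4) × 2.865 = 2.865 mol
mass = 2.865 × 139.80 = 400.5 g

400.5 g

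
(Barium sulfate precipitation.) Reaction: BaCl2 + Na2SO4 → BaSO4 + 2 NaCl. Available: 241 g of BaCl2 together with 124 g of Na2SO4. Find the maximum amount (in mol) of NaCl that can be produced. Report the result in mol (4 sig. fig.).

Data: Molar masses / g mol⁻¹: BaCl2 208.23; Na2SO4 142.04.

1.746 mol

n(BaCl2) = 241.0 / 208.23 = 1.157 mol
n(Na2SO4) = 124.0 / 142.04 = 0.8730 mol
n/ν for BaCl2 = 1.157/1 = 1.157
n/ν for Na2SO4 = 0.8730/1 = 0.8730
Smallest n/ν is Na2SO4 → limiting reagent.
n(NaCl) = (2/1) × 0.8730 = 1.746 mol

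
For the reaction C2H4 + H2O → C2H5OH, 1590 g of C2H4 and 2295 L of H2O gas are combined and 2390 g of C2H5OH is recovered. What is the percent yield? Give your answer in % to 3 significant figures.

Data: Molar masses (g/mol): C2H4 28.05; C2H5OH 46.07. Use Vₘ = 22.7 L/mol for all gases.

91.5 %

n(C2H4) = 1590 / 28.05 = 56.68 mol
n(H2O) = 2295 / 22.7 = 101.1 mol
n/ν for C2H4 = 56.68/1 = 56.68
n/ν for H2O = 101.1/1 = 101.1
Smallest n/ν is C2H4 → limiting reagent.
theoretical n(C2H5OH) = (1/1) × 56.68 = 56.68 mol → 2611 g
% yield = 2390 / 2611 × 100 = 91.54 %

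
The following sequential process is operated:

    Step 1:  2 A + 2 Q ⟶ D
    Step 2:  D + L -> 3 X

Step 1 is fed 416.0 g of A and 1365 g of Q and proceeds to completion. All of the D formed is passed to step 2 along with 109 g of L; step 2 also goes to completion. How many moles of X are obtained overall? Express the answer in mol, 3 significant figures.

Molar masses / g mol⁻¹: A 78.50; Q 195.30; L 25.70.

Step 1:
n(A) = 416.0 / 78.50 = 5.299 mol
n(Q) = 1365 / 195.30 = 6.989 mol
n/ν for A = 5.299/2 = 2.650
n/ν for Q = 6.989/2 = 3.495
Smallest n/ν is A → limiting reagent.
n(D) produced = (1/2) × 5.299 = 2.650 mol
Step 2:
n(D) available = 2.650 mol
n(L) = 109.0 / 25.70 = 4.241 mol
n/ν for D = 2.650/1 = 2.650
n/ν for L = 4.241/1 = 4.241
Smallest n/ν is D → limiting reagent.
n(X) = (3/1) × 2.650 = 7.950 mol

7.95 mol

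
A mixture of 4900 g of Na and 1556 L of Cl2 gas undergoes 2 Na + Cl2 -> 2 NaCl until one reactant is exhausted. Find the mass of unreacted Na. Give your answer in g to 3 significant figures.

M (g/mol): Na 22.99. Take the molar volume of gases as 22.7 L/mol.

1750 g

n(Na) = 4900 / 22.99 = 213.1 mol
n(Cl2) = 1556 / 22.7 = 68.55 mol
n/ν → Na: 106.6, Cl2: 68.55; Cl2 is limiting.
Na consumed = (2/1) × 68.55 = 137.1 mol
Na remaining = 213.1 − 137.1 = 76.00 mol
mass = 76.00 × 22.99 = 1747 g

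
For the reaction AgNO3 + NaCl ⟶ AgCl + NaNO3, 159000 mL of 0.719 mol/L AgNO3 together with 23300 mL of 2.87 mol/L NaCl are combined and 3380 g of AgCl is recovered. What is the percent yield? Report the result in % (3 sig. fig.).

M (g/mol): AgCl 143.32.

35.3 %

n(AgNO3) = 0.719 × 159000/1000 = 114.3 mol
n(NaCl) = 2.87 × 23300/1000 = 66.87 mol
n/ν → AgNO3: 114.3, NaCl: 66.87; NaCl is limiting.
theoretical n(AgCl) = (1/1) × 66.87 = 66.87 mol → 9584 g
% yield = 3380 / 9584 × 100 = 35.27 %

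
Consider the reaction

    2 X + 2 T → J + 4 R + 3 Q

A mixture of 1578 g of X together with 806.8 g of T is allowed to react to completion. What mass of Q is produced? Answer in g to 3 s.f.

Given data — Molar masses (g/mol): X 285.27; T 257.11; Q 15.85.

n(X) = 1578 / 285.27 = 5.532 mol
n(T) = 806.8 / 257.11 = 3.138 mol
n/ν → X: 2.766, T: 1.569; T is limiting.
n(Q) = (3/2) × 3.138 = 4.707 mol
mass = 4.707 × 15.85 = 74.61 g

74.6 g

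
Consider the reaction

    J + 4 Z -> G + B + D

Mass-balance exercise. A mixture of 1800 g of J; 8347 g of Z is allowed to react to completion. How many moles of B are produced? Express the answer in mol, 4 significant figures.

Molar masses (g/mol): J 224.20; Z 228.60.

8.029 mol

n(J) = 1800 / 224.20 = 8.029 mol
n(Z) = 8347 / 228.60 = 36.51 mol
n/ν → J: 8.029, Z: 9.128; J is limiting.
n(B) = (1/1) × 8.029 = 8.029 mol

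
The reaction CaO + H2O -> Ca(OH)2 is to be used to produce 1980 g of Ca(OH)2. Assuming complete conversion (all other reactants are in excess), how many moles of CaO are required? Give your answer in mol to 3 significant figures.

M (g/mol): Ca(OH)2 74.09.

n(Ca(OH)2) = 1980 / 74.09 = 26.72 mol
n(CaO) = (1/1) × 26.72 = 26.72 mol

26.7 mol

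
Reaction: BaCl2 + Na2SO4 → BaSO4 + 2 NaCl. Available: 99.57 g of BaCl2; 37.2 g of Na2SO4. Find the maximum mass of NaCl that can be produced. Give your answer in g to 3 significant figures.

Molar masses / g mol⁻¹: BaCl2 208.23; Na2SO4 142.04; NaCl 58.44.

30.6 g

n(BaCl2) = 99.57 / 208.23 = 0.4782 mol
n(Na2SO4) = 37.20 / 142.04 = 0.2619 mol
n/ν → BaCl2: 0.4782, Na2SO4: 0.2619; Na2SO4 is limiting.
n(NaCl) = (2/1) × 0.2619 = 0.5238 mol
mass = 0.5238 × 58.44 = 30.61 g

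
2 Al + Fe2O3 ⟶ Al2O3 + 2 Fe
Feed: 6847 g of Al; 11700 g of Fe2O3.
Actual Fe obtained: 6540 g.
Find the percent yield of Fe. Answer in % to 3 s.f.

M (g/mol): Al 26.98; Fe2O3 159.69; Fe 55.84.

n(Al) = 6847 / 26.98 = 253.8 mol
n(Fe2O3) = 11700 / 159.69 = 73.27 mol
n/ν for Al = 253.8/2 = 126.9
n/ν for Fe2O3 = 73.27/1 = 73.27
Smallest n/ν is Fe2O3 → limiting reagent.
theoretical n(Fe) = (2/1) × 73.27 = 146.5 mol → 8181 g
% yield = 6540 / 8181 × 100 = 79.94 %

79.9 %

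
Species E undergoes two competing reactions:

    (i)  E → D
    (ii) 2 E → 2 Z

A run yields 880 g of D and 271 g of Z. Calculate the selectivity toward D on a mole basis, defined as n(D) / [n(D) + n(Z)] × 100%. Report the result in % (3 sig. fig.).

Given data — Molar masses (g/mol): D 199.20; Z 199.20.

n(D) = 880 / 199.20 = 4.418 mol
n(Z) = 271 / 199.20 = 1.360 mol
selectivity = 4.418/(4.418+1.360) × 100 = 76.46 %

76.5 %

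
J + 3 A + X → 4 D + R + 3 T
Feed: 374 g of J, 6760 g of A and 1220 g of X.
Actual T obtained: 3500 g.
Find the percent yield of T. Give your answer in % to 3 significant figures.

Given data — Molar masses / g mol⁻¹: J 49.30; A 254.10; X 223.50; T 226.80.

n(J) = 374.0 / 49.30 = 7.586 mol
n(A) = 6760 / 254.10 = 26.60 mol
n(X) = 1220 / 223.50 = 5.459 mol
n/ν for J = 7.586/1 = 7.586
n/ν for A = 26.60/3 = 8.867
n/ν for X = 5.459/1 = 5.459
Smallest n/ν is X → limiting reagent.
theoretical n(T) = (3/1) × 5.459 = 16.38 mol → 3715 g
% yield = 3500 / 3715 × 100 = 94.21 %

94.2 %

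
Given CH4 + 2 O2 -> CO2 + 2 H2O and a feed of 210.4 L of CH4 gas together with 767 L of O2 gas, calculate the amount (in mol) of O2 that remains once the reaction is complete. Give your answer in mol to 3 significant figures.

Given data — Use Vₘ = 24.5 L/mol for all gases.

n(CH4) = 210.4 / 24.5 = 8.588 mol
n(O2) = 767.0 / 24.5 = 31.31 mol
n/ν for CH4 = 8.588/1 = 8.588
n/ν for O2 = 31.31/2 = 15.66
Smallest n/ν is CH4 → limiting reagent.
O2 consumed = (2/1) × 8.588 = 17.18 mol
O2 remaining = 31.31 − 17.18 = 14.13 mol

14.1 mol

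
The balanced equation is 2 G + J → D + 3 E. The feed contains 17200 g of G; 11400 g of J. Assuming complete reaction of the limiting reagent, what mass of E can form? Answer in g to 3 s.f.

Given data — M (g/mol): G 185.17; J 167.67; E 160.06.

n(G) = 17200 / 185.17 = 92.89 mol
n(J) = 11400 / 167.67 = 67.99 mol
n/ν for G = 92.89/2 = 46.45
n/ν for J = 67.99/1 = 67.99
Smallest n/ν is G → limiting reagent.
n(E) = (3/2) × 92.89 = 139.3 mol
mass = 139.3 × 160.06 = 22300 g

22300 g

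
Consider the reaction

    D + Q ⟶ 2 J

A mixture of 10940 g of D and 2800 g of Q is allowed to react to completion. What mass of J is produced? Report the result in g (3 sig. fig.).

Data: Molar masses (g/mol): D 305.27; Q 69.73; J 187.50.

n(D) = 10940 / 305.27 = 35.84 mol
n(Q) = 2800 / 69.73 = 40.15 mol
n/ν for D = 35.84/1 = 35.84
n/ν for Q = 40.15/1 = 40.15
Smallest n/ν is D → limiting reagent.
n(J) = (2/1) × 35.84 = 71.68 mol
mass = 71.68 × 187.50 = 13440 g

13400 g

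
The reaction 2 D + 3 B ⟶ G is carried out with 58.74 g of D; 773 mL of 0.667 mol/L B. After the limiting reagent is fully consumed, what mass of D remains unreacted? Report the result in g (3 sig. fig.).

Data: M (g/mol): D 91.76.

27.2 g

n(D) = 58.74 / 91.76 = 0.6401 mol
n(B) = 0.667 × 773.0/1000 = 0.5156 mol
n/ν for D = 0.6401/2 = 0.3201
n/ν for B = 0.5156/3 = 0.1719
Smallest n/ν is B → limiting reagent.
D consumed = (2/3) × 0.5156 = 0.3437 mol
D remaining = 0.6401 − 0.3437 = 0.2964 mol
mass = 0.2964 × 91.76 = 27.20 g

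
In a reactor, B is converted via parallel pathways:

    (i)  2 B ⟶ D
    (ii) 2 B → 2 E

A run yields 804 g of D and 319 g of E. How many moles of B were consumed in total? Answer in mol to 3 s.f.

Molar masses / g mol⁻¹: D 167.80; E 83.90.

n(D) = 804 / 167.80 = 4.791 mol
n(E) = 319 / 83.90 = 3.802 mol
n(B) via (i) = (2/1)×4.791 = 9.582 mol
n(B) via (ii) = (2/2)×3.802 = 3.802 mol
total n(B) = 9.582 + 3.802 = 13.38 mol

13.4 mol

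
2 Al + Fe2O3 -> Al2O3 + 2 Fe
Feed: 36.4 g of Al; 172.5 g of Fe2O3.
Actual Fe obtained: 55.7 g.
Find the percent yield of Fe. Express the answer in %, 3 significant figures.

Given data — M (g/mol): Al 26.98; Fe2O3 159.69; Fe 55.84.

n(Al) = 36.40 / 26.98 = 1.349 mol
n(Fe2O3) = 172.5 / 159.69 = 1.080 mol
n/ν for Al = 1.349/2 = 0.6745
n/ν for Fe2O3 = 1.080/1 = 1.080
Smallest n/ν is Al → limiting reagent.
theoretical n(Fe) = (2/2) × 1.349 = 1.349 mol → 75.33 g
% yield = 55.7 / 75.33 × 100 = 73.94 %

73.9 %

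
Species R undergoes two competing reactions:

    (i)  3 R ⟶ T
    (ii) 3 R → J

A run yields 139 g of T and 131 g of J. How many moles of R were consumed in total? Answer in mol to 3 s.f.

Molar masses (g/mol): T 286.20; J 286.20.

n(T) = 139 / 286.20 = 0.4857 mol
n(J) = 131 / 286.20 = 0.4577 mol
n(R) via (i) = (3/1)×0.4857 = 1.457 mol
n(R) via (ii) = (3/1)×0.4577 = 1.373 mol
total n(R) = 1.457 + 1.373 = 2.830 mol

2.83 mol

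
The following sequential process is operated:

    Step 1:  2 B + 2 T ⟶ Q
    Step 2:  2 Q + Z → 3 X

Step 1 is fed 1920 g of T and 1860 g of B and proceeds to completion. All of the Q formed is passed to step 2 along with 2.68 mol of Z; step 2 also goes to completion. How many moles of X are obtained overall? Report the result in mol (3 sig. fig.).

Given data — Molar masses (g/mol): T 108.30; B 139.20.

8.04 mol

Step 1:
n(T) = 1920 / 108.30 = 17.73 mol
n(B) = 1860 / 139.20 = 13.36 mol
n/ν for T = 17.73/2 = 8.865
n/ν for B = 13.36/2 = 6.680
Smallest n/ν is B → limiting reagent.
n(Q) produced = (1/2) × 13.36 = 6.680 mol
Step 2:
n(Q) available = 6.680 mol
n(Z) = 2.680 mol
n/ν for Q = 6.680/2 = 3.340
n/ν for Z = 2.680/1 = 2.680
Smallest n/ν is Z → limiting reagent.
n(X) = (3/1) × 2.680 = 8.040 mol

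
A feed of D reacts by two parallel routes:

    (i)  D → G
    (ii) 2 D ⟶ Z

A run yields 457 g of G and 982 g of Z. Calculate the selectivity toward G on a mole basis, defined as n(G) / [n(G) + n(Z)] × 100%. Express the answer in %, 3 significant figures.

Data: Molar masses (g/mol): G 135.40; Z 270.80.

n(G) = 457 / 135.40 = 3.375 mol
n(Z) = 982 / 270.80 = 3.626 mol
selectivity = 3.375/(3.375+3.626) × 100 = 48.21 %

48.2 %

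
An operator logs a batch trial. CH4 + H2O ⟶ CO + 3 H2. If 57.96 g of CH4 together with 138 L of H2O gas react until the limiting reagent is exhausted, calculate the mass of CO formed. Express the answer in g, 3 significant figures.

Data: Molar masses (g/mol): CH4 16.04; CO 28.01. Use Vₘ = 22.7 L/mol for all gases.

101 g

n(CH4) = 57.96 / 16.04 = 3.613 mol
n(H2O) = 138.0 / 22.7 = 6.079 mol
n/ν for CH4 = 3.613/1 = 3.613
n/ν for H2O = 6.079/1 = 6.079
Smallest n/ν is CH4 → limiting reagent.
n(CO) = (1/1) × 3.613 = 3.613 mol
mass = 3.613 × 28.01 = 101.2 g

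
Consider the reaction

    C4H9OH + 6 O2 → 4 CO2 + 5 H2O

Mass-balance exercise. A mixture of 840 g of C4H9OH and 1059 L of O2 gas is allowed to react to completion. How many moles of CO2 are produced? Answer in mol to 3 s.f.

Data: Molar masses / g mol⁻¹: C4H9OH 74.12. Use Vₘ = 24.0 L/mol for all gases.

29.4 mol

n(C4H9OH) = 840.0 / 74.12 = 11.33 mol
n(O2) = 1059 / 24.0 = 44.13 mol
n/ν for C4H9OH = 11.33/1 = 11.33
n/ν for O2 = 44.13/6 = 7.355
Smallest n/ν is O2 → limiting reagent.
n(CO2) = (4/6) × 44.13 = 29.42 mol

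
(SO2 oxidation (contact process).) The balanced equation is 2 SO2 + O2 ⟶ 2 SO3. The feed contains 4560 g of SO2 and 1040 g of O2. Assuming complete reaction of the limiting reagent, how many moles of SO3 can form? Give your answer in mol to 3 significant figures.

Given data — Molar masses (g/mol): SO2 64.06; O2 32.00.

65.0 mol

n(SO2) = 4560 / 64.06 = 71.18 mol
n(O2) = 1040 / 32.00 = 32.50 mol
n/ν for SO2 = 71.18/2 = 35.59
n/ν for O2 = 32.50/1 = 32.50
Smallest n/ν is O2 → limiting reagent.
n(SO3) = (2/1) × 32.50 = 65.00 mol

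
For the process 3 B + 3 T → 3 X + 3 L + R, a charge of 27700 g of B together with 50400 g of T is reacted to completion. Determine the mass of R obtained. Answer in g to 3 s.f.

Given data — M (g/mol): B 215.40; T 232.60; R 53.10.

n(B) = 27700 / 215.40 = 128.6 mol
n(T) = 50400 / 232.60 = 216.7 mol
n/ν for B = 128.6/3 = 42.87
n/ν for T = 216.7/3 = 72.23
Smallest n/ν is B → limiting reagent.
n(R) = (1/3) × 128.6 = 42.87 mol
mass = 42.87 × 53.10 = 2276 g

2280 g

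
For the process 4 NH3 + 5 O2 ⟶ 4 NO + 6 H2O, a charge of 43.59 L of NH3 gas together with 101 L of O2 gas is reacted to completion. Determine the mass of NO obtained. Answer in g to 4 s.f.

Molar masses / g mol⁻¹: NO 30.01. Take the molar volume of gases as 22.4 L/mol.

58.40 g

n(NH3) = 43.59 / 22.4 = 1.946 mol
n(O2) = 101.0 / 22.4 = 4.509 mol
n/ν → NH3: 0.4865, O2: 0.9018; NH3 is limiting.
n(NO) = (4/4) × 1.946 = 1.946 mol
mass = 1.946 × 30.01 = 58.40 g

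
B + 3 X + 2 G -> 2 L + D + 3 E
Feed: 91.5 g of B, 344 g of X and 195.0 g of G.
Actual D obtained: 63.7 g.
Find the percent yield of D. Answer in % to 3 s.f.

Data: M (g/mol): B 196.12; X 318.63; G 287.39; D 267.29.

70.2 %

n(B) = 91.50 / 196.12 = 0.4666 mol
n(X) = 344.0 / 318.63 = 1.080 mol
n(G) = 195.0 / 287.39 = 0.6785 mol
n/ν → B: 0.4666, X: 0.3600, G: 0.3393; G is limiting.
theoretical n(D) = (1/2) × 0.6785 = 0.3393 mol → 90.69 g
% yield = 63.7 / 90.69 × 100 = 70.24 %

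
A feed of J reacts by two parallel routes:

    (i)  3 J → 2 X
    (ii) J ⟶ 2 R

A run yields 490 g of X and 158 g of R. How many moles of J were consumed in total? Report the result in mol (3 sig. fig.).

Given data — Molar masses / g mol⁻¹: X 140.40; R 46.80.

n(X) = 490 / 140.40 = 3.490 mol
n(R) = 158 / 46.80 = 3.376 mol
n(J) via (i) = (3/2)×3.490 = 5.235 mol
n(J) via (ii) = (1/2)×3.376 = 1.688 mol
total n(J) = 5.235 + 1.688 = 6.923 mol

6.92 mol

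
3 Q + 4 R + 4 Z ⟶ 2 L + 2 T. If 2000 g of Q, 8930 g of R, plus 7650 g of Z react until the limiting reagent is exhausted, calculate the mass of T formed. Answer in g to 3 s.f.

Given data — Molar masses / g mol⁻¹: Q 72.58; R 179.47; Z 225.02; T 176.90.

n(Q) = 2000 / 72.58 = 27.56 mol
n(R) = 8930 / 179.47 = 49.76 mol
n(Z) = 7650 / 225.02 = 34.00 mol
n/ν → Q: 9.187, R: 12.44, Z: 8.500; Z is limiting.
n(T) = (2/4) × 34.00 = 17.00 mol
mass = 17.00 × 176.90 = 3007 g

3010 g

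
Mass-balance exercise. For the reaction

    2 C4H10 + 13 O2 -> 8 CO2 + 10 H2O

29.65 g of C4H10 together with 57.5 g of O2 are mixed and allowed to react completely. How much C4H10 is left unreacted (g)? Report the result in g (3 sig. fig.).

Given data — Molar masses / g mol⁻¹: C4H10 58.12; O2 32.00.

n(C4H10) = 29.65 / 58.12 = 0.5102 mol
n(O2) = 57.50 / 32.00 = 1.797 mol
n/ν for C4H10 = 0.5102/2 = 0.2551
n/ν for O2 = 1.797/13 = 0.1382
Smallest n/ν is O2 → limiting reagent.
C4H10 consumed = (2/13) × 1.797 = 0.2765 mol
C4H10 remaining = 0.5102 − 0.2765 = 0.2337 mol
mass = 0.2337 × 58.12 = 13.58 g

13.6 g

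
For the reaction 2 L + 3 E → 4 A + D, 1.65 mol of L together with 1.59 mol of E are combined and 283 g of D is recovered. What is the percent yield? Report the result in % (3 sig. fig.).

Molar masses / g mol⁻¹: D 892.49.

59.8 %

n(L) = 1.650 mol
n(E) = 1.590 mol
n/ν for L = 1.650/2 = 0.8250
n/ν for E = 1.590/3 = 0.5300
Smallest n/ν is E → limiting reagent.
theoretical n(D) = (1/3) × 1.590 = 0.5300 mol → 473.0 g
% yield = 283 / 473.0 × 100 = 59.83 %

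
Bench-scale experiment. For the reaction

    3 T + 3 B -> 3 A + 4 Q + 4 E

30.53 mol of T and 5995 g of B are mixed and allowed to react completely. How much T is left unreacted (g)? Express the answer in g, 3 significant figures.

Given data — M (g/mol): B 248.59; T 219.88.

1410 g

n(T) = 30.53 mol
n(B) = 5995 / 248.59 = 24.12 mol
n/ν → T: 10.18, B: 8.040; B is limiting.
T consumed = (3/3) × 24.12 = 24.12 mol
T remaining = 30.53 − 24.12 = 6.410 mol
mass = 6.410 × 219.88 = 1409 g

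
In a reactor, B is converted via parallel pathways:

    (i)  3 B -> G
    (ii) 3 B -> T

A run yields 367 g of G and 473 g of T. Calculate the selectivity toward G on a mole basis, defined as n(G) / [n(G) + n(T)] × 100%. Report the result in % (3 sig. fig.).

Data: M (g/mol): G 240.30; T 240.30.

n(G) = 367 / 240.30 = 1.527 mol
n(T) = 473 / 240.30 = 1.968 mol
selectivity = 1.527/(1.527+1.968) × 100 = 43.69 %

43.7 %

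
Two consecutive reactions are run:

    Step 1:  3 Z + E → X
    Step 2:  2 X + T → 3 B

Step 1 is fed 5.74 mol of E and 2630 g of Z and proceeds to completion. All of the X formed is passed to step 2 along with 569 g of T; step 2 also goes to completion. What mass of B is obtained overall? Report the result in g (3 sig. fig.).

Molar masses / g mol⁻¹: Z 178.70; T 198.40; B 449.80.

3310 g

Step 1:
n(E) = 5.740 mol
n(Z) = 2630 / 178.70 = 14.72 mol
n/ν → E: 5.740, Z: 4.907; Z is limiting.
n(X) produced = (1/3) × 14.72 = 4.907 mol
Step 2:
n(X) available = 4.907 mol
n(T) = 569.0 / 198.40 = 2.868 mol
n/ν → X: 2.454, T: 2.868; X is limiting.
n(B) = (3/2) × 4.907 = 7.361 mol
mass = 7.361 × 449.80 = 3311 g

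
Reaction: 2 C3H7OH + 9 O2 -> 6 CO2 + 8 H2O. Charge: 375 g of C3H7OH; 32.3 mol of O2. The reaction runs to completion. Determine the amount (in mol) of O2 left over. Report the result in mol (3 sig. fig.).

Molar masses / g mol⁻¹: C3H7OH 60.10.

4.22 mol

n(C3H7OH) = 375.0 / 60.10 = 6.240 mol
n(O2) = 32.30 mol
n/ν for C3H7OH = 6.240/2 = 3.120
n/ν for O2 = 32.30/9 = 3.589
Smallest n/ν is C3H7OH → limiting reagent.
O2 consumed = (9/2) × 6.240 = 28.08 mol
O2 remaining = 32.30 − 28.08 = 4.220 mol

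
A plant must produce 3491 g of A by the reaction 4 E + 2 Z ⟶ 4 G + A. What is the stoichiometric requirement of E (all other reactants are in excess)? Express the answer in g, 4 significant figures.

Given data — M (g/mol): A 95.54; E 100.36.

14670 g

n(A) = 3491 / 95.54 = 36.54 mol
n(E) = (4/1) × 36.54 = 146.2 mol
mass = 146.2 × 100.36 = 14670 g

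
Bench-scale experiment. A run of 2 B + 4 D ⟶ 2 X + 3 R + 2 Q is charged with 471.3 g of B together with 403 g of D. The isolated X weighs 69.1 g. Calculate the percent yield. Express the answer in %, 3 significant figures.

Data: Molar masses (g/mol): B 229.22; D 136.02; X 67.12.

69.5 %

n(B) = 471.3 / 229.22 = 2.056 mol
n(D) = 403.0 / 136.02 = 2.963 mol
n/ν for B = 2.056/2 = 1.028
n/ν for D = 2.963/4 = 0.7408
Smallest n/ν is D → limiting reagent.
theoretical n(X) = (2/4) × 2.963 = 1.482 mol → 99.47 g
% yield = 69.1 / 99.47 × 100 = 69.47 %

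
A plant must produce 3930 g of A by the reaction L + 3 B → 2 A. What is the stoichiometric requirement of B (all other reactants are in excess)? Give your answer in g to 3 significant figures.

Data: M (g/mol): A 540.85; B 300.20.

n(A) = 3930 / 540.85 = 7.266 mol
n(B) = (3/2) × 7.266 = 10.90 mol
mass = 10.90 × 300.20 = 3272 g

3270 g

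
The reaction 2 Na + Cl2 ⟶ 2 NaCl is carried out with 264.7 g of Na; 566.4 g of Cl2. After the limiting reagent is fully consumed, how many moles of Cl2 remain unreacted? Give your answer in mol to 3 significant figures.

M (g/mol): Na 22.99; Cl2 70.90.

n(Na) = 264.7 / 22.99 = 11.51 mol
n(Cl2) = 566.4 / 70.90 = 7.989 mol
n/ν for Na = 11.51/2 = 5.755
n/ν for Cl2 = 7.989/1 = 7.989
Smallest n/ν is Na → limiting reagent.
Cl2 consumed = (1/2) × 11.51 = 5.755 mol
Cl2 remaining = 7.989 − 5.755 = 2.234 mol

2.23 mol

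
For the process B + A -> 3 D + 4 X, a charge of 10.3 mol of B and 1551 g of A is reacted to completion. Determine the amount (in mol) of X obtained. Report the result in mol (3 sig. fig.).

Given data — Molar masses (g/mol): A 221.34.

28.0 mol

n(B) = 10.30 mol
n(A) = 1551 / 221.34 = 7.007 mol
n/ν for B = 10.30/1 = 10.30
n/ν for A = 7.007/1 = 7.007
Smallest n/ν is A → limiting reagent.
n(X) = (4/1) × 7.007 = 28.03 mol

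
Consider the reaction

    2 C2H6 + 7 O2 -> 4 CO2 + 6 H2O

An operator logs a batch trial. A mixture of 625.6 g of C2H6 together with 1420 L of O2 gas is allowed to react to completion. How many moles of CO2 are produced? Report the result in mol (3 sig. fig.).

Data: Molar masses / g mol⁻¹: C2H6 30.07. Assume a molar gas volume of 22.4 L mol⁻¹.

n(C2H6) = 625.6 / 30.07 = 20.80 mol
n(O2) = 1420 / 22.4 = 63.39 mol
n/ν for C2H6 = 20.80/2 = 10.40
n/ν for O2 = 63.39/7 = 9.056
Smallest n/ν is O2 → limiting reagent.
n(CO2) = (4/7) × 63.39 = 36.22 mol

36.2 mol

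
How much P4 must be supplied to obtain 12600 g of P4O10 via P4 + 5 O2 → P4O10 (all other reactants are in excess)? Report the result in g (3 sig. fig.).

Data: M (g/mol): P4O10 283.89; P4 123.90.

n(P4O10) = 12600 / 283.89 = 44.38 mol
n(P4) = (1/1) × 44.38 = 44.38 mol
mass = 44.38 × 123.90 = 5499 g

5500 g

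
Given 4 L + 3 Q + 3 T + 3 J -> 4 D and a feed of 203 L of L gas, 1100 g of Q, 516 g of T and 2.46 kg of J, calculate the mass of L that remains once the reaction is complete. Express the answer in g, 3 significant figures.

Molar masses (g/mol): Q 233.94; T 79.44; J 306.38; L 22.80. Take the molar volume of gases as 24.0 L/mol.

49.9 g

n(L) = 203.0 / 24.0 = 8.458 mol
n(Q) = 1100 / 233.94 = 4.702 mol
n(T) = 516.0 / 79.44 = 6.495 mol
n(J) = 2.460×1000 / 306.38 = 8.029 mol
n/ν → L: 2.115, Q: 1.567, T: 2.165, J: 2.676; Q is limiting.
L consumed = (4/3) × 4.702 = 6.269 mol
L remaining = 8.458 − 6.269 = 2.189 mol
mass = 2.189 × 22.80 = 49.91 g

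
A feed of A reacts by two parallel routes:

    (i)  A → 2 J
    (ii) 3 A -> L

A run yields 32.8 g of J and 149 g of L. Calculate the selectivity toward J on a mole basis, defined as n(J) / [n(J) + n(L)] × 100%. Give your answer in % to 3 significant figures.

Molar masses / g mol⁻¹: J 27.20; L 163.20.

n(J) = 32.8 / 27.20 = 1.206 mol
n(L) = 149 / 163.20 = 0.9130 mol
selectivity = 1.206/(1.206+0.9130) × 100 = 56.91 %

56.9 %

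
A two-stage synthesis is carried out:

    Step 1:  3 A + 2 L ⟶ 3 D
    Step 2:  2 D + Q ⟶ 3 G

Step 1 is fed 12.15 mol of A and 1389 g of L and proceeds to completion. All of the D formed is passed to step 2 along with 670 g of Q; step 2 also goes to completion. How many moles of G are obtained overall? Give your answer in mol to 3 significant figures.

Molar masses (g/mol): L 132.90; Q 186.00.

Step 1:
n(A) = 12.15 mol
n(L) = 1389 / 132.90 = 10.45 mol
n/ν for A = 12.15/3 = 4.050
n/ν for L = 10.45/2 = 5.225
Smallest n/ν is A → limiting reagent.
n(D) produced = (3/3) × 12.15 = 12.15 mol
Step 2:
n(D) available = 12.15 mol
n(Q) = 670.0 / 186.00 = 3.602 mol
n/ν for D = 12.15/2 = 6.075
n/ν for Q = 3.602/1 = 3.602
Smallest n/ν is Q → limiting reagent.
n(G) = (3/1) × 3.602 = 10.81 mol

10.8 mol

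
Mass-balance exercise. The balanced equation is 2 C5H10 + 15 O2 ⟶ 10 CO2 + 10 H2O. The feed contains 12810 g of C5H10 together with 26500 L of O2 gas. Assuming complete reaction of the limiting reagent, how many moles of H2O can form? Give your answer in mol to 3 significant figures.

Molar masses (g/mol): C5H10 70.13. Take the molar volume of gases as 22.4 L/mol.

789 mol

n(C5H10) = 12810 / 70.13 = 182.7 mol
n(O2) = 26500 / 22.4 = 1183 mol
n/ν for C5H10 = 182.7/2 = 91.35
n/ν for O2 = 1183/15 = 78.87
Smallest n/ν is O2 → limiting reagent.
n(H2O) = (10/15) × 1183 = 788.7 mol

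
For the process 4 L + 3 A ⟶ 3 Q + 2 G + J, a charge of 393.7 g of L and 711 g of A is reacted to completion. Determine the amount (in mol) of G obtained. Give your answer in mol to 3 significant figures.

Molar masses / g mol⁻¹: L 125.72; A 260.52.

n(L) = 393.7 / 125.72 = 3.132 mol
n(A) = 711.0 / 260.52 = 2.729 mol
n/ν for L = 3.132/4 = 0.7830
n/ν for A = 2.729/3 = 0.9097
Smallest n/ν is L → limiting reagent.
n(G) = (2/4) × 3.132 = 1.566 mol

1.57 mol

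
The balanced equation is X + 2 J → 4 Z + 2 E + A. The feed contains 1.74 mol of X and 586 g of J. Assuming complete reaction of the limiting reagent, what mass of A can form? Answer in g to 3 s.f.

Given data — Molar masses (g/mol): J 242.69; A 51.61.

n(X) = 1.740 mol
n(J) = 586.0 / 242.69 = 2.415 mol
n/ν for X = 1.740/1 = 1.740
n/ν for J = 2.415/2 = 1.208
Smallest n/ν is J → limiting reagent.
n(A) = (1/2) × 2.415 = 1.208 mol
mass = 1.208 × 51.61 = 62.34 g

62.3 g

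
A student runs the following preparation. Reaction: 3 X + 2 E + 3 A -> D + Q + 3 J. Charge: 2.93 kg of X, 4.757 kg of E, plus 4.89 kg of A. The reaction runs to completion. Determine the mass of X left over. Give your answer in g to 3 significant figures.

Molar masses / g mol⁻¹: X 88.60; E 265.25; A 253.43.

1220 g

n(X) = 2.930×1000 / 88.60 = 33.07 mol
n(E) = 4.757×1000 / 265.25 = 17.93 mol
n(A) = 4.890×1000 / 253.43 = 19.30 mol
n/ν for X = 33.07/3 = 11.02
n/ν for E = 17.93/2 = 8.965
n/ν for A = 19.30/3 = 6.433
Smallest n/ν is A → limiting reagent.
X consumed = (3/3) × 19.30 = 19.30 mol
X remaining = 33.07 − 19.30 = 13.77 mol
mass = 13.77 × 88.60 = 1220 g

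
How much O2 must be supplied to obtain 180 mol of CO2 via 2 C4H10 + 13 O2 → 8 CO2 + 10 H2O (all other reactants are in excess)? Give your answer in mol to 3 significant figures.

293 mol

n(CO2) = 180.0 mol
n(O2) = (13/8) × 180.0 = 292.5 mol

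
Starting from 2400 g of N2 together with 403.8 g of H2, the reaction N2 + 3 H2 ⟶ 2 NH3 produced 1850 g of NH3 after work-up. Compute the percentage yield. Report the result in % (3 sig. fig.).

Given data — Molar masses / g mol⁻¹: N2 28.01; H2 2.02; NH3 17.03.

81.5 %

n(N2) = 2400 / 28.01 = 85.68 mol
n(H2) = 403.8 / 2.02 = 199.9 mol
n/ν → N2: 85.68, H2: 66.63; H2 is limiting.
theoretical n(NH3) = (2/3) × 199.9 = 133.3 mol → 2270 g
% yield = 1850 / 2270 × 100 = 81.50 %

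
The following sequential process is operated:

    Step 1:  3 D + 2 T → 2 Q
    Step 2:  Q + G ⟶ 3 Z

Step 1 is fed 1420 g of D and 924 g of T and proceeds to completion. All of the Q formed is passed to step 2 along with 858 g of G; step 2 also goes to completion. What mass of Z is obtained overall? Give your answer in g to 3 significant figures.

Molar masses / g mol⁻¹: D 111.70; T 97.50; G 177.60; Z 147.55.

2140 g

Step 1:
n(D) = 1420 / 111.70 = 12.71 mol
n(T) = 924.0 / 97.50 = 9.477 mol
n/ν → D: 4.237, T: 4.739; D is limiting.
n(Q) produced = (2/3) × 12.71 = 8.473 mol
Step 2:
n(Q) available = 8.473 mol
n(G) = 858.0 / 177.60 = 4.831 mol
n/ν → Q: 8.473, G: 4.831; G is limiting.
n(Z) = (3/1) × 4.831 = 14.49 mol
mass = 14.49 × 147.55 = 2138 g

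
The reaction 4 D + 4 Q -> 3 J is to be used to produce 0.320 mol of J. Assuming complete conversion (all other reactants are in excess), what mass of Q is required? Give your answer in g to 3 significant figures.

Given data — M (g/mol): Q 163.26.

69.7 g

n(J) = 0.3200 mol
n(Q) = (4/3) × 0.3200 = 0.4267 mol
mass = 0.4267 × 163.26 = 69.66 g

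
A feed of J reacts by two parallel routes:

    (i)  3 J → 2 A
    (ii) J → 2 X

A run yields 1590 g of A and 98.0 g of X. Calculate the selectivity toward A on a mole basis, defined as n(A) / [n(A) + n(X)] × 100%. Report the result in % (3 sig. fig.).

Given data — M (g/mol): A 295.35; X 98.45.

84.4 %

n(A) = 1590 / 295.35 = 5.383 mol
n(X) = 98.0 / 98.45 = 0.9954 mol
selectivity = 5.383/(5.383+0.9954) × 100 = 84.39 %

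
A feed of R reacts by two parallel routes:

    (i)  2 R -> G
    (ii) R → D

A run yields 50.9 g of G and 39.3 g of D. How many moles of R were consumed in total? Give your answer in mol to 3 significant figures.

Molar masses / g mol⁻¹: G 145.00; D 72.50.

n(G) = 50.9 / 145.00 = 0.3510 mol
n(D) = 39.3 / 72.50 = 0.5421 mol
n(R) via (i) = (2/1)×0.3510 = 0.7020 mol
n(R) via (ii) = (1/1)×0.5421 = 0.5421 mol
total n(R) = 0.7020 + 0.5421 = 1.244 mol

1.24 mol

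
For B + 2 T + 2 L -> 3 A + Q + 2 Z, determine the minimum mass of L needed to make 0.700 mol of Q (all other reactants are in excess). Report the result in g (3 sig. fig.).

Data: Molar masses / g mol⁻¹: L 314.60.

n(Q) = 0.7000 mol
n(L) = (2/1) × 0.7000 = 1.400 mol
mass = 1.400 × 314.60 = 440.4 g

440 g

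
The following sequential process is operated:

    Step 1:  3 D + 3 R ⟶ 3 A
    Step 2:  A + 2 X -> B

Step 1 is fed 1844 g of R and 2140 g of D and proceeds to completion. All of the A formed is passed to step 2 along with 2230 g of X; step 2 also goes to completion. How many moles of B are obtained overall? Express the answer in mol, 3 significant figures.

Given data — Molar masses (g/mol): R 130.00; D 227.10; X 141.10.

7.90 mol

Step 1:
n(R) = 1844 / 130.00 = 14.18 mol
n(D) = 2140 / 227.10 = 9.423 mol
n/ν for R = 14.18/3 = 4.727
n/ν for D = 9.423/3 = 3.141
Smallest n/ν is D → limiting reagent.
n(A) produced = (3/3) × 9.423 = 9.423 mol
Step 2:
n(A) available = 9.423 mol
n(X) = 2230 / 141.10 = 15.80 mol
n/ν for A = 9.423/1 = 9.423
n/ν for X = 15.80/2 = 7.900
Smallest n/ν is X → limiting reagent.
n(B) = (1/2) × 15.80 = 7.900 mol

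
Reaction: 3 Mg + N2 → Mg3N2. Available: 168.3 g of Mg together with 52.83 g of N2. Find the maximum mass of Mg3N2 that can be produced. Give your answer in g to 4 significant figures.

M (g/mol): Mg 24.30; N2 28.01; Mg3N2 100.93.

n(Mg) = 168.3 / 24.30 = 6.926 mol
n(N2) = 52.83 / 28.01 = 1.886 mol
n/ν → Mg: 2.309, N2: 1.886; N2 is limiting.
n(Mg3N2) = (1/1) × 1.886 = 1.886 mol
mass = 1.886 × 100.93 = 190.4 g

190.4 g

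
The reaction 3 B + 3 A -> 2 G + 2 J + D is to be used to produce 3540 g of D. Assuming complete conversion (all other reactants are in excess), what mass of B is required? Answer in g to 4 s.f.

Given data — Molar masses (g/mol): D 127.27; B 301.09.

n(D) = 3540 / 127.27 = 27.81 mol
n(B) = (3/1) × 27.81 = 83.43 mol
mass = 83.43 × 301.09 = 25120 g

25120 g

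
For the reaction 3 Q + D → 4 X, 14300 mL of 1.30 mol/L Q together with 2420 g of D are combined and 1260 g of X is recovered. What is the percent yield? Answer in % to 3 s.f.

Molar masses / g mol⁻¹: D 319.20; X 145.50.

n(Q) = 1.30 × 14300/1000 = 18.59 mol
n(D) = 2420 / 319.20 = 7.581 mol
n/ν for Q = 18.59/3 = 6.197
n/ν for D = 7.581/1 = 7.581
Smallest n/ν is Q → limiting reagent.
theoretical n(X) = (4/3) × 18.59 = 24.79 mol → 3607 g
% yield = 1260 / 3607 × 100 = 34.93 %

34.9 %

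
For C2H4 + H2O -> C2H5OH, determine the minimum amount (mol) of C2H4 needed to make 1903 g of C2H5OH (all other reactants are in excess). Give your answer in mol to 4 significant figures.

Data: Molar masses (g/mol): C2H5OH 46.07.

n(C2H5OH) = 1903 / 46.07 = 41.31 mol
n(C2H4) = (1/1) × 41.31 = 41.31 mol

41.31 mol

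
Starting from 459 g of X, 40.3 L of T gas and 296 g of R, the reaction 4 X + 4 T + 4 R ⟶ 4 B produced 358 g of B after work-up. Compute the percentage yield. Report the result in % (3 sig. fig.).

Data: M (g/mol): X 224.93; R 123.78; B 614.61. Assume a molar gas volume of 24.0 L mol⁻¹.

n(X) = 459.0 / 224.93 = 2.041 mol
n(T) = 40.30 / 24.0 = 1.679 mol
n(R) = 296.0 / 123.78 = 2.391 mol
n/ν → X: 0.5103, T: 0.4198, R: 0.5978; T is limiting.
theoretical n(B) = (4/4) × 1.679 = 1.679 mol → 1032 g
% yield = 358 / 1032 × 100 = 34.69 %

34.7 %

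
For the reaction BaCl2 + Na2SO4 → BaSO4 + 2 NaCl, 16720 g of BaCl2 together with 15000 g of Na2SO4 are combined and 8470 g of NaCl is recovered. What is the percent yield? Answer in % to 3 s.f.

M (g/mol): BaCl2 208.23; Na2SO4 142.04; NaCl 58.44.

n(BaCl2) = 16720 / 208.23 = 80.30 mol
n(Na2SO4) = 15000 / 142.04 = 105.6 mol
n/ν for BaCl2 = 80.30/1 = 80.30
n/ν for Na2SO4 = 105.6/1 = 105.6
Smallest n/ν is BaCl2 → limiting reagent.
theoretical n(NaCl) = (2/1) × 80.30 = 160.6 mol → 9385 g
% yield = 8470 / 9385 × 100 = 90.25 %

90.3 %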